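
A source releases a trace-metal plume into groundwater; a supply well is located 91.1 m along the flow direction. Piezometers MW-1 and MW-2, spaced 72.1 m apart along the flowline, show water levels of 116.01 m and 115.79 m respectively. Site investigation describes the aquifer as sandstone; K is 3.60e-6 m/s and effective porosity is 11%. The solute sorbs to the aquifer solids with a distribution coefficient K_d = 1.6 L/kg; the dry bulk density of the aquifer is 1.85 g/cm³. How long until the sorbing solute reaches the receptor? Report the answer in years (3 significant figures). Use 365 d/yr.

807 years

Hydraulic gradient i = (116.01 − 115.79) / 72.1 = 0.22 / 72.1 = 0.003051
K = 3.60e-6 m/s × 86400 s/d = 0.3110 m/d
q = Ki = 0.3110 × 0.003051 = 9.491e-4 m/d
Seepage velocity v = q / n = 9.491e-4 / 0.11 = 0.008628 m/d
Retardation R = 1 + ρ_b·K_d/n = 1 + 1.85×1.6/0.11 = 27.91
Contaminant velocity v_c = v/R = 0.008628/27.91 = 3.091e-4 m/d
t = L/v_c = 91.1/3.091e-4 = 294700 d
   = 294700/365 = 807 yr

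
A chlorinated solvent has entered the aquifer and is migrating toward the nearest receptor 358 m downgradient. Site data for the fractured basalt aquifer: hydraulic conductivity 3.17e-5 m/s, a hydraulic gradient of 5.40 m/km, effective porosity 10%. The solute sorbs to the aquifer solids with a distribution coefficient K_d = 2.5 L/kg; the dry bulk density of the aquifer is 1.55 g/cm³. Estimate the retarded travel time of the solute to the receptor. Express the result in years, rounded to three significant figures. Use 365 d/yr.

264 years

K = 3.17e-5 m/s × 86400 s/d = 2.739 m/d
Darcy flux q = K·i = 2.739 × 0.0054 = 0.01479 m/d
v = Ki/n = 2.739·0.0054/0.10 = 0.1479 m/d
Retardation R = 1 + ρ_b·K_d/n = 1 + 1.55×2.5/0.10 = 39.75
Contaminant velocity v_c = v/R = 0.1479/39.75 = 0.003721 m/d
t = L/v_c = 358/0.003721 = 96220 d
   = 96220/365 = 264 yr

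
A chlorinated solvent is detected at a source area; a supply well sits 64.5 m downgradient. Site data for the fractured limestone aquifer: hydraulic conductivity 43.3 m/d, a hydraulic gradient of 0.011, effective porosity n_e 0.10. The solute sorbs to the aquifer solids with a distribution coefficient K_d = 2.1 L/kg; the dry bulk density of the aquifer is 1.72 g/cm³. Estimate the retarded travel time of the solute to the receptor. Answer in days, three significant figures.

Specific discharge q = 43.3 × 0.011 = 0.4763 m/d
Seepage velocity v = q / n = 0.4763 / 0.10 = 4.763 m/d
Retardation R = 1 + ρ_b·K_d/n = 1 + 1.72×2.1/0.10 = 37.12
Contaminant velocity v_c = v/R = 4.763/37.12 = 0.1283 m/d
t = L/v_c = 64.5/0.1283 = 502.7 d

503 days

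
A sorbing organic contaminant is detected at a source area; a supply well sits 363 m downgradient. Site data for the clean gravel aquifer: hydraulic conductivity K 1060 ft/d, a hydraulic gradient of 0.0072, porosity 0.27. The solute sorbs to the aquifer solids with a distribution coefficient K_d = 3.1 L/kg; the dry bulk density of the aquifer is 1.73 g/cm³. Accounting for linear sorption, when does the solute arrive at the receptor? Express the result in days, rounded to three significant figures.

879 days

K = 1060 ft/d × 0.3048 = 323.1 m/d
Specific discharge q = 323.1 × 0.0072 = 2.326 m/d
v_s = q/n_e = 2.326/0.27 = 8.616 m/d
Retardation R = 1 + ρ_b·K_d/n = 1 + 1.73×3.1/0.27 = 20.86
Contaminant velocity v_c = v/R = 8.616/20.86 = 0.4130 m/d
t = L/v_c = 363/0.4130 = 879.0 d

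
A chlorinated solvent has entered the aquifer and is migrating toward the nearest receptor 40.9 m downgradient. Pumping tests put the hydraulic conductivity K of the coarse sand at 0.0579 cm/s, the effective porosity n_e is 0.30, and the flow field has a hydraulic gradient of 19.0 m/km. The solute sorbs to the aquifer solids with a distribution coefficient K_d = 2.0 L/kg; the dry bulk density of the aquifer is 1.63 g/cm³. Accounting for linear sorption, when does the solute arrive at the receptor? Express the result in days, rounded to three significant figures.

K = 0.0579 cm/s × 864 = 50.03 m/d
Darcy flux q = K·i = 50.03 × 0.019 = 0.9505 m/d
Average linear velocity = 0.9505 / 0.30 = 3.168 m/d
Retardation R = 1 + ρ_b·K_d/n = 1 + 1.63×2.0/0.30 = 11.87
Contaminant velocity v_c = v/R = 3.168/11.87 = 0.2670 m/d
t = L/v_c = 40.9/0.2670 = 153.2 d

153 days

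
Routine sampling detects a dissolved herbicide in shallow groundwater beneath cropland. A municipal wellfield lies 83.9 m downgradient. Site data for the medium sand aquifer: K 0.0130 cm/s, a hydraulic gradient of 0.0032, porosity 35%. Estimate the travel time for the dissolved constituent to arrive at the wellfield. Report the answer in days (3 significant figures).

K = 0.0130 cm/s × 864 = 11.23 m/d
Darcy flux q = K·i = 11.23 × 0.0032 = 0.03594 m/d
Seepage velocity v = q / n = 0.03594 / 0.35 = 0.1027 m/d
t = L / v = 83.9 / 0.1027 = 817.0 d

817 days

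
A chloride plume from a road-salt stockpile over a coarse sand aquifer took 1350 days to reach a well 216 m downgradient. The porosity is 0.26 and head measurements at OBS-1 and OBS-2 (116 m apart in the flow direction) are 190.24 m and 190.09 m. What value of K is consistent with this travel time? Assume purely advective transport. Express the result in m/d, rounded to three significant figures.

32.2 m/d

Hydraulic gradient i = (190.24 − 190.09) / 116 = 0.15 / 116 = 0.001293
v = L / t = 216 / 1350 = 0.1600 m/d
K = v · n / i = 0.1600 × 0.26 / 0.001293 = 32.2 m/d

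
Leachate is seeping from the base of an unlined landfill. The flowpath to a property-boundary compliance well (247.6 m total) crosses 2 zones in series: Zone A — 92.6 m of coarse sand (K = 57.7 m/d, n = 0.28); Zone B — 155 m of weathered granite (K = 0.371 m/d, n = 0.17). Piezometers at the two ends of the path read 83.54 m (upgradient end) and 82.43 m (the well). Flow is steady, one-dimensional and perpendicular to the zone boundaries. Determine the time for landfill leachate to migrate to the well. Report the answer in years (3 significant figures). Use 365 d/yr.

54.1 years

Total head drop ΔH = 83.54 − 82.43 = 1.11 m
Steady 1-D flow in series ⇒ the Darcy flux q is identical in every zone and the zone head losses add (resistances L/K in series).
Σ(L/K) = 92.6/57.7 + 155/0.371 = 1.605 + 417.8 = 419.4 d
q = ΔH / Σ(L/K) = 1.11 / 419.4 = 0.002647 m/d (same in every zone)
Zone A: v = q/n = 0.002647/0.28 = 0.009452 m/d → t_A = 92.6/0.009452 = 9796 d
Zone B: v = q/n = 0.002647/0.17 = 0.01557 m/d → t_B = 155/0.01557 = 9956 d
Total t = 9796 + 9956 = 19750 d
   = 19750 / 365 = 54.1 yr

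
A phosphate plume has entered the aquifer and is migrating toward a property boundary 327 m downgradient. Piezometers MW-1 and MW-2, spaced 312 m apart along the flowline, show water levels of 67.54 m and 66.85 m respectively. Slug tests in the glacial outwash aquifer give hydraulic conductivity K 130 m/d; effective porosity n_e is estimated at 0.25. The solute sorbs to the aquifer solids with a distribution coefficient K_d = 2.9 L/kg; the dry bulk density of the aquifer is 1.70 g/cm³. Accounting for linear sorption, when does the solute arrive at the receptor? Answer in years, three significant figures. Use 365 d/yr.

Hydraulic gradient i = (67.54 − 66.85) / 312 = 0.69 / 312 = 0.002212
Darcy flux q = K·i = 130 × 0.002212 = 0.2875 m/d
v_s = q/n_e = 0.2875/0.25 = 1.150 m/d
Retardation R = 1 + ρ_b·K_d/n = 1 + 1.70×2.9/0.25 = 20.72
Contaminant velocity v_c = v/R = 1.150/20.72 = 0.05550 m/d
t = L/v_c = 327/0.05550 = 5892 d
   = 5892/365 = 16.1 yr

16.1 years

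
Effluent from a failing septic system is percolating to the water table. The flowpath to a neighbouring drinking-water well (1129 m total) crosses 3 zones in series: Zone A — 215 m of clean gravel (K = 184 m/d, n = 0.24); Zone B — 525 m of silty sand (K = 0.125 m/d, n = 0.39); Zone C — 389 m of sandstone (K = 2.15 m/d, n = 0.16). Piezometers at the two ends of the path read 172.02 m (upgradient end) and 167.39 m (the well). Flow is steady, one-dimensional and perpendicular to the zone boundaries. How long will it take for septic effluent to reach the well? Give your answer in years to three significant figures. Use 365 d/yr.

826 years

Total head drop ΔH = 172.02 − 167.39 = 4.63 m
Continuity: the same q passes through each zone, so ΔH = q·Σ(L_j/K_j) — the zones act as resistances in series.
Σ(L/K) = 215/184 + 525/0.125 + 389/2.15 = 1.168 + 4200 + 180.9 = 4382 d
q = ΔH / Σ(L/K) = 4.63 / 4382 = 0.001057 m/d (same in every zone)
Zone A: v = q/n = 0.001057/0.24 = 0.004402 m/d → t_A = 215/0.004402 = 48840 d
Zone B: v = q/n = 0.001057/0.39 = 0.002709 m/d → t_B = 525/0.002709 = 193800 d
Zone C: v = q/n = 0.001057/0.16 = 0.006604 m/d → t_C = 389/0.006604 = 58910 d
Total t = 48840 + 193800 + 58910 = 301500 d
   = 301500 / 365 = 826 yr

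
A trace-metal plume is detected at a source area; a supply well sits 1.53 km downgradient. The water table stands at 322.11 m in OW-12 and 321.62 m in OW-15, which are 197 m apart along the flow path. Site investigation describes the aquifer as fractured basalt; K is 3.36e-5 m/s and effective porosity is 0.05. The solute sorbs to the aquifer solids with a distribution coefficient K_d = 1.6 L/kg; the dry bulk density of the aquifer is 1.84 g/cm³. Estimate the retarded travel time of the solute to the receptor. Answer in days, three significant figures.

Hydraulic gradient i = (322.11 − 321.62) / 197 = 0.49 / 197 = 0.002487
K = 3.36e-5 m/s × 86400 s/d = 2.903 m/d
Specific discharge q = 2.903 × 0.002487 = 0.007221 m/d
Average linear velocity = 0.007221 / 0.05 = 0.1444 m/d
Retardation R = 1 + ρ_b·K_d/n = 1 + 1.84×1.6/0.05 = 59.88
Contaminant velocity v_c = v/R = 0.1444/59.88 = 0.002412 m/d
L = 1.53 km = 1530 m
t = L/v_c = 1530/0.002412 = 634400 d

634000 days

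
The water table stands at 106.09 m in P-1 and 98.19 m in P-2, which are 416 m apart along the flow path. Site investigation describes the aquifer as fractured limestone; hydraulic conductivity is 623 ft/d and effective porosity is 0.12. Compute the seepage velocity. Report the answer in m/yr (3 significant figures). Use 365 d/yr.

Hydraulic gradient i = (106.09 − 98.19) / 416 = 7.90 / 416 = 0.01899
K = 623 ft/d × 0.3048 = 189.9 m/d
Darcy flux q = K·i = 189.9 × 0.01899 = 3.606 m/d
v = Ki/n = 189.9·0.01899/0.12 = 30.05 m/d
   = 30.05 × 365 = 11000 m/yr

11000 m/yr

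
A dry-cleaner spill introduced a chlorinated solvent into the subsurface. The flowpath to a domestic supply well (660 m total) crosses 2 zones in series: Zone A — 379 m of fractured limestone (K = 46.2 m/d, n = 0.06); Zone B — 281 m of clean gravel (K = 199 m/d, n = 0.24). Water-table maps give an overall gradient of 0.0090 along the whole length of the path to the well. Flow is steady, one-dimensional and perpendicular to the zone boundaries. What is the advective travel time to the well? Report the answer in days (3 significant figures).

Continuity: the same q passes through each zone, so ΔH = q·Σ(L_j/K_j) — the zones act as resistances in series.
Σ(L/K) = 379/46.2 + 281/199 = 8.203 + 1.412 = 9.616 d
K_eq = L_total / Σ(L/K) = 660 / 9.616 = 68.64 m/d
q = K_eq · i = 68.64 × 0.0090 = 0.6178 m/d (same in every zone)
Zone A: v = q/n = 0.6178/0.06 = 10.30 m/d → t_A = 379/10.30 = 36.81 d
Zone B: v = q/n = 0.6178/0.24 = 2.574 m/d → t_B = 281/2.574 = 109.2 d
Total t = 36.81 + 109.2 = 146.0 d

146 days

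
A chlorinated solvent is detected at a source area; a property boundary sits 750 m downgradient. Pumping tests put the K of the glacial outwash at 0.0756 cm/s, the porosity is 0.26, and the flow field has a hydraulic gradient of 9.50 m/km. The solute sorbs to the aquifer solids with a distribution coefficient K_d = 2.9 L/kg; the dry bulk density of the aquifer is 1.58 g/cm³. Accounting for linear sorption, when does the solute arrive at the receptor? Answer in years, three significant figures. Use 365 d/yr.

K = 0.0756 cm/s × 864 = 65.32 m/d
Darcy flux q = K·i = 65.32 × 0.0095 = 0.6205 m/d
Average linear velocity = 0.6205 / 0.26 = 2.387 m/d
Retardation R = 1 + ρ_b·K_d/n = 1 + 1.58×2.9/0.26 = 18.62
Contaminant velocity v_c = v/R = 2.387/18.62 = 0.1282 m/d
t = L/v_c = 750/0.1282 = 5852 d
   = 5852/365 = 16.0 yr

16.0 years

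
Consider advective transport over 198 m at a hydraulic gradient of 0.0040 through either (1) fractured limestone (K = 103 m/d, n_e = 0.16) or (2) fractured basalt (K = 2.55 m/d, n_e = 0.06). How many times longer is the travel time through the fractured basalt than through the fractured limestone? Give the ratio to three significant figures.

Unit 1 (fractured limestone): v = 103×0.0040/0.16 = 2.575 m/d, t = 198/2.575 = 76.89 d
Unit 2 (fractured basalt): v = 2.55×0.0040/0.06 = 0.1700 m/d, t = 198/0.1700 = 1165 d
t(fractured basalt) / t(fractured limestone) = 1165/76.89 = 15.1

15.1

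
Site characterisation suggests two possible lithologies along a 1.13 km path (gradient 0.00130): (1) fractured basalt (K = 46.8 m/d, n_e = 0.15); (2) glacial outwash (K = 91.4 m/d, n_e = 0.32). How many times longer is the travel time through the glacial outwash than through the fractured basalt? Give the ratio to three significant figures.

1.09

Unit 1 (fractured basalt): v = 46.8×0.0013/0.15 = 0.4056 m/d, t = 1130/0.4056 = 2786 d
Unit 2 (glacial outwash): v = 91.4×0.0013/0.32 = 0.3713 m/d, t = 1130/0.3713 = 3043 d
t(glacial outwash) / t(fractured basalt) = 3043/2786 = 1.09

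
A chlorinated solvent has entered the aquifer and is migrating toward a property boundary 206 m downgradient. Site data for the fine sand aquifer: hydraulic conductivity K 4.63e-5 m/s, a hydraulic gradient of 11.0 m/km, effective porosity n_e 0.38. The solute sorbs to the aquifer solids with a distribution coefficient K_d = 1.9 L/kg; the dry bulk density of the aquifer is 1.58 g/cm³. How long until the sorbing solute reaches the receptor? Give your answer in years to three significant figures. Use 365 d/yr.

K = 4.63e-5 m/s × 86400 s/d = 4.000 m/d
q = Ki = 4.000 × 0.011 = 0.04400 m/d
Seepage velocity v = q / n = 0.04400 / 0.38 = 0.1158 m/d
Retardation R = 1 + ρ_b·K_d/n = 1 + 1.58×1.9/0.38 = 8.900
Contaminant velocity v_c = v/R = 0.1158/8.900 = 0.01301 m/d
t = L/v_c = 206/0.01301 = 15830 d
   = 15830/365 = 43.4 yr

43.4 years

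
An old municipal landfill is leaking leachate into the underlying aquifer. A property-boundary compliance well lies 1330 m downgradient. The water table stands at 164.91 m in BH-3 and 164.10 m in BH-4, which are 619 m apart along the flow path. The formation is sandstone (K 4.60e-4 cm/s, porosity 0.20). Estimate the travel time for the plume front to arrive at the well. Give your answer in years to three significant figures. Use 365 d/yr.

1400 years

Hydraulic gradient i = (164.91 − 164.10) / 619 = 0.81 / 619 = 0.001309
K = 4.60e-4 cm/s × 864 = 0.3974 m/d
q = Ki = 0.3974 × 0.001309 = 5.201e-4 m/d
Average linear velocity = 5.201e-4 / 0.20 = 0.002600 m/d
t = L / v = 1330 / 0.002600 = 511500 d
   = 511500 / 365 = 1400 yr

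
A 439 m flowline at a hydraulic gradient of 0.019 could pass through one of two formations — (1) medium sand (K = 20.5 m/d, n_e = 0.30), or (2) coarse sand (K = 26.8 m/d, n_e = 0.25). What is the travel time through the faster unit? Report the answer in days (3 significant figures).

216 days

Unit 1 (medium sand): v = 20.5×0.019/0.30 = 1.298 m/d, t = 439/1.298 = 338.1 d
Unit 2 (coarse sand): v = 26.8×0.019/0.25 = 2.037 m/d, t = 439/2.037 = 215.5 d
Faster unit: t = 216 d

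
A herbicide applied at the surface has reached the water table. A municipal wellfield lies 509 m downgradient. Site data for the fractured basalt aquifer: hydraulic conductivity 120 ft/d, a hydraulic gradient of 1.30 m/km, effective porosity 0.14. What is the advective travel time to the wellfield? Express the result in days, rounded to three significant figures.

1500 days

K = 120 ft/d × 0.3048 = 36.58 m/d
q = Ki = 36.58 × 0.0013 = 0.04755 m/d
Seepage velocity v = q / n = 0.04755 / 0.14 = 0.3396 m/d
t = L / v = 509 / 0.3396 = 1499 d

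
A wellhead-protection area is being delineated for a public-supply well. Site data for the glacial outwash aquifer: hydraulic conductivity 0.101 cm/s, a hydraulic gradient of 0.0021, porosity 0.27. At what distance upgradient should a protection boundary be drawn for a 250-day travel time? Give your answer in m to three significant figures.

170 m

K = 0.101 cm/s × 864 = 87.26 m/d
q = Ki = 87.26 × 0.0021 = 0.1833 m/d
Seepage velocity v = q / n = 0.1833 / 0.27 = 0.6787 m/d
L = v × T = 0.6787 × 250 = 169.7 m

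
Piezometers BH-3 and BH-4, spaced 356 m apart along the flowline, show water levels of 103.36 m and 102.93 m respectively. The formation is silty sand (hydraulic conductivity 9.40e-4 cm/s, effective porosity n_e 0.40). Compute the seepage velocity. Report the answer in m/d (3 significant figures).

0.00245 m/d

Hydraulic gradient i = (103.36 − 102.93) / 356 = 0.43 / 356 = 0.001208
K = 9.40e-4 cm/s × 864 = 0.8122 m/d
q = Ki = 0.8122 × 0.001208 = 9.810e-4 m/d
Average linear velocity = 9.810e-4 / 0.40 = 0.002452 m/d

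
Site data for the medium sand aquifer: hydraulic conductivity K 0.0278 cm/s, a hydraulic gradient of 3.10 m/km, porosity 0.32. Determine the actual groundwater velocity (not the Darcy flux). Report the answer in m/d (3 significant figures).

0.233 m/d

K = 0.0278 cm/s × 864 = 24.02 m/d
q = Ki = 24.02 × 0.0031 = 0.07446 m/d
v = Ki/n = 24.02·0.0031/0.32 = 0.2327 m/d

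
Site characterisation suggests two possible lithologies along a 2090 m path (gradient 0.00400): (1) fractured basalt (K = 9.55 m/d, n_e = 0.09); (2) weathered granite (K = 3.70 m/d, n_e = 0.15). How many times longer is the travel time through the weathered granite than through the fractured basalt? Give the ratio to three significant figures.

4.30

Unit 1 (fractured basalt): v = 9.55×0.0040/0.09 = 0.4244 m/d, t = 2090/0.4244 = 4924 d
Unit 2 (weathered granite): v = 3.70×0.0040/0.15 = 0.09867 m/d, t = 2090/0.09867 = 21180 d
t(weathered granite) / t(fractured basalt) = 21180/4924 = 4.30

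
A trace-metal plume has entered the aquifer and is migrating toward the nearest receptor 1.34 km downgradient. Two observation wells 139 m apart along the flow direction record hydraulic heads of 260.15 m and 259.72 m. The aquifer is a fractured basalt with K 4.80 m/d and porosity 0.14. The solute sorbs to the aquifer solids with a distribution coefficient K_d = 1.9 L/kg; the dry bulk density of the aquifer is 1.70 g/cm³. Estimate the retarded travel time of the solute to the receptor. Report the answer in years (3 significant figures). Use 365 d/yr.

833 years

Hydraulic gradient i = (260.15 − 259.72) / 139 = 0.43 / 139 = 0.003094
Darcy flux q = K·i = 4.80 × 0.003094 = 0.01485 m/d
Average linear velocity = 0.01485 / 0.14 = 0.1061 m/d
Retardation R = 1 + ρ_b·K_d/n = 1 + 1.70×1.9/0.14 = 24.07
Contaminant velocity v_c = v/R = 0.1061/24.07 = 0.004406 m/d
L = 1.34 km = 1340 m
t = L/v_c = 1340/0.004406 = 304100 d
   = 304100/365 = 833 yr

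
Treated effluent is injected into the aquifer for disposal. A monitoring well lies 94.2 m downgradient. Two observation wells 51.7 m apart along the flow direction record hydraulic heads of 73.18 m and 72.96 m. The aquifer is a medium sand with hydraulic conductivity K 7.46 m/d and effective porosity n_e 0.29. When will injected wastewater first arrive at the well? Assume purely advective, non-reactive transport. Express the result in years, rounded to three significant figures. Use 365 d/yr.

Hydraulic gradient i = (73.18 − 72.96) / 51.7 = 0.22 / 51.7 = 0.004255
Darcy flux q = K·i = 7.46 × 0.004255 = 0.03174 m/d
Average linear velocity = 0.03174 / 0.29 = 0.1095 m/d
t = L / v = 94.2 / 0.1095 = 860.6 d
   = 860.6 / 365 = 2.36 yr

2.36 years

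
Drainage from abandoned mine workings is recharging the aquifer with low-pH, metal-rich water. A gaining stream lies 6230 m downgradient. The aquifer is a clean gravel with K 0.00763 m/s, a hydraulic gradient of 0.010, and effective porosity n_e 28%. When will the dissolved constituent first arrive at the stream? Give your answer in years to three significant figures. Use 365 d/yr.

0.725 years

K = 0.00763 m/s × 86400 s/d = 659.2 m/d
Darcy flux q = K·i = 659.2 × 0.010 = 6.592 m/d
v = Ki/n = 659.2·0.010/0.28 = 23.54 m/d
t = L / v = 6230 / 23.54 = 264.6 d
   = 264.6 / 365 = 0.725 yr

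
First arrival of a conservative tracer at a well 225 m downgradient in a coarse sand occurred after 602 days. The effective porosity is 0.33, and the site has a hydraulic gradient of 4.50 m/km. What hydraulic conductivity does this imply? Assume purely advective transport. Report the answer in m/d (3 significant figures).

v = L / t = 225 / 602 = 0.3738 m/d
K = v · n / i = 0.3738 × 0.33 / 0.0045 = 27.4 m/d

27.4 m/d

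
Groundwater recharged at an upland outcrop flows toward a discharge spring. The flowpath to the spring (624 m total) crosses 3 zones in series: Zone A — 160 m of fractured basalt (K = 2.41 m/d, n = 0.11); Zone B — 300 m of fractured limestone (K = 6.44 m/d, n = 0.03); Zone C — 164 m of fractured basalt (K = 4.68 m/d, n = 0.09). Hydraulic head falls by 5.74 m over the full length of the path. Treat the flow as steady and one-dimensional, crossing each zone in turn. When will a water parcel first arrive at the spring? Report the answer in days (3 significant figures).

Continuity: the same q passes through each zone, so ΔH = q·Σ(L_j/K_j) — the zones act as resistances in series.
Σ(L/K) = 160/2.41 + 300/6.44 + 164/4.68 = 66.39 + 46.58 + 35.04 = 148.0 d
q = ΔH / Σ(L/K) = 5.74 / 148.0 = 0.03878 m/d (same in every zone)
Zone A: v = q/n = 0.03878/0.11 = 0.3525 m/d → t_A = 160/0.3525 = 453.8 d
Zone B: v = q/n = 0.03878/0.03 = 1.293 m/d → t_B = 300/1.293 = 232.1 d
Zone C: v = q/n = 0.03878/0.09 = 0.4309 m/d → t_C = 164/0.4309 = 380.6 d
Total t = 453.8 + 232.1 + 380.6 = 1067 d

1070 days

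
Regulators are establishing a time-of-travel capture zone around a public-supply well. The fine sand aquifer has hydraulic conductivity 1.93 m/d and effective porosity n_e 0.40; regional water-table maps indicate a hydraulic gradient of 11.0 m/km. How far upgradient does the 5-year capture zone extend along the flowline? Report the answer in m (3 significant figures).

96.9 m

Specific discharge q = 1.93 × 0.011 = 0.02123 m/d
Seepage velocity v = q / n = 0.02123 / 0.40 = 0.05308 m/d
T = 5 yr × 365 = 1825 d
L = v × T = 0.05308 × 1825 = 96.86 m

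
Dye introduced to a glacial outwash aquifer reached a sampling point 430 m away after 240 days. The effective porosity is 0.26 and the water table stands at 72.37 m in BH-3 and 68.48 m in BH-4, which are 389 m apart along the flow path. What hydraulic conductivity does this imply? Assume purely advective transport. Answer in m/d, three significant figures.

Hydraulic gradient i = (72.37 − 68.48) / 389 = 3.89 / 389 = 0.01000
v = L / t = 430 / 240 = 1.792 m/d
K = v · n / i = 1.792 × 0.26 / 0.01000 = 46.6 m/d

46.6 m/d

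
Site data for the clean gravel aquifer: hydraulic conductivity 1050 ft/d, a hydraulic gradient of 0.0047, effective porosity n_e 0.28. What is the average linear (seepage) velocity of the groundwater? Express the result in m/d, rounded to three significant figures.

K = 1050 ft/d × 0.3048 = 320.0 m/d
Specific discharge q = 320.0 × 0.0047 = 1.504 m/d
v = Ki/n = 320.0·0.0047/0.28 = 5.372 m/d

5.37 m/d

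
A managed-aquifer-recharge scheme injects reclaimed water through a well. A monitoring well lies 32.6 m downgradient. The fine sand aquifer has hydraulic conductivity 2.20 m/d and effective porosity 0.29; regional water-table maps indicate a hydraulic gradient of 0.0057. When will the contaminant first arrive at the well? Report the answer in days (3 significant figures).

q = Ki = 2.20 × 0.0057 = 0.01254 m/d
Average linear velocity = 0.01254 / 0.29 = 0.04324 m/d
t = L / v = 32.6 / 0.04324 = 753.9 d

754 days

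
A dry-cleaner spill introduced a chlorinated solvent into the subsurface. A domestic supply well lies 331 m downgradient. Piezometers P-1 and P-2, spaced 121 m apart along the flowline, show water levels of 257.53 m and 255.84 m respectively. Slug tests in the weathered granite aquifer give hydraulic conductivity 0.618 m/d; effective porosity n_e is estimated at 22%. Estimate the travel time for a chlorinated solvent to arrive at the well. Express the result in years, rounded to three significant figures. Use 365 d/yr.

23.1 years

Hydraulic gradient i = (257.53 − 255.84) / 121 = 1.69 / 121 = 0.01397
q = Ki = 0.618 × 0.01397 = 0.008632 m/d
v_s = q/n_e = 0.008632/0.22 = 0.03923 m/d
t = L / v = 331 / 0.03923 = 8436 d
   = 8436 / 365 = 23.1 yr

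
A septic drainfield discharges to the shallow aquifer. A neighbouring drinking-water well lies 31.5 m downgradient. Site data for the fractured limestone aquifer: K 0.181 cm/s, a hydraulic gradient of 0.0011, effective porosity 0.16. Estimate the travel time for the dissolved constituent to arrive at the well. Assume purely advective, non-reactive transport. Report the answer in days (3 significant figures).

29.3 days

K = 0.181 cm/s × 864 = 156.4 m/d
q = Ki = 156.4 × 0.0011 = 0.1720 m/d
v = Ki/n = 156.4·0.0011/0.16 = 1.075 m/d
t = L / v = 31.5 / 1.075 = 29.30 d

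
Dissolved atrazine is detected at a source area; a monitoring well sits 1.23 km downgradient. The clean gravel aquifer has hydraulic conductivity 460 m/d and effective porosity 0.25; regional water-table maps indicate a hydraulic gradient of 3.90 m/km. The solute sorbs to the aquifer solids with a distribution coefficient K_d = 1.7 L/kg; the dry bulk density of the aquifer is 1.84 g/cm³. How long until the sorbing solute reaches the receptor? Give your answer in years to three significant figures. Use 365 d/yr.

Specific discharge q = 460 × 0.0039 = 1.794 m/d
v = Ki/n = 460·0.0039/0.25 = 7.176 m/d
Retardation R = 1 + ρ_b·K_d/n = 1 + 1.84×1.7/0.25 = 13.51
Contaminant velocity v_c = v/R = 7.176/13.51 = 0.5311 m/d
L = 1.23 km = 1230 m
t = L/v_c = 1230/0.5311 = 2316 d
   = 2316/365 = 6.35 yr

6.35 years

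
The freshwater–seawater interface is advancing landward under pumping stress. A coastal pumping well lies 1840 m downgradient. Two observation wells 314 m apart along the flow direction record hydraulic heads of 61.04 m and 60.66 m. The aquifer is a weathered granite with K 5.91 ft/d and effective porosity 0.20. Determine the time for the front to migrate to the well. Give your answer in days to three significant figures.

169000 days

Hydraulic gradient i = (61.04 − 60.66) / 314 = 0.38 / 314 = 0.001210
K = 5.91 ft/d × 0.3048 = 1.801 m/d
Specific discharge q = 1.801 × 0.001210 = 0.002180 m/d
v = Ki/n = 1.801·0.001210/0.20 = 0.01090 m/d
t = L / v = 1840 / 0.01090 = 168800 d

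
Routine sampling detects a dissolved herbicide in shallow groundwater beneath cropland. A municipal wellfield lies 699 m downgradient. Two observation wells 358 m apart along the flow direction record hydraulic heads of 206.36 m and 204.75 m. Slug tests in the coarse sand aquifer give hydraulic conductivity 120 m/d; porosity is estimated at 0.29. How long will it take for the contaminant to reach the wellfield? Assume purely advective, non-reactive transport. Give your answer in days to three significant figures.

Hydraulic gradient i = (206.36 − 204.75) / 358 = 1.61 / 358 = 0.004497
Darcy flux q = K·i = 120 × 0.004497 = 0.5397 m/d
v = Ki/n = 120·0.004497/0.29 = 1.861 m/d
t = L / v = 699 / 1.861 = 375.6 d

376 days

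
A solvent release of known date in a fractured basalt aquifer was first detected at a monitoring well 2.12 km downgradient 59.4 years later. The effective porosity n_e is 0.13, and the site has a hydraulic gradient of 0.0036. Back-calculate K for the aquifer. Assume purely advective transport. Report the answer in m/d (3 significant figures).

t = 59.4 years = 21680 d
L = 2.12 km = 2120 m
v = L / t = 2120 / 21680 = 0.09778 m/d
K = v · n / i = 0.09778 × 0.13 / 0.0036 = 3.53 m/d

3.53 m/d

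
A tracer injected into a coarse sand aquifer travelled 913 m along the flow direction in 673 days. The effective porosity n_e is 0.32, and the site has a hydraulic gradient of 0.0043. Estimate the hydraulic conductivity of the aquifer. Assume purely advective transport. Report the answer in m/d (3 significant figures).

101 m/d

v = L / t = 913 / 673 = 1.357 m/d
K = v · n / i = 1.357 × 0.32 / 0.0043 = 101 m/d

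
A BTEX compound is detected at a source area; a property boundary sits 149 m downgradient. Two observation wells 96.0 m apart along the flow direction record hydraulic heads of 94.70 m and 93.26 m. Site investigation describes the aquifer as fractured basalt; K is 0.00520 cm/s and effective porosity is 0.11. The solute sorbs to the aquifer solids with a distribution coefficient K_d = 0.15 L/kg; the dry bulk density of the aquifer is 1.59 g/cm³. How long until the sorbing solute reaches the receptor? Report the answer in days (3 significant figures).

Hydraulic gradient i = (94.70 − 93.26) / 96.0 = 1.44 / 96.0 = 0.01500
K = 0.00520 cm/s × 864 = 4.493 m/d
Specific discharge q = 4.493 × 0.01500 = 0.06739 m/d
Seepage velocity v = q / n = 0.06739 / 0.11 = 0.6127 m/d
Retardation R = 1 + ρ_b·K_d/n = 1 + 1.59×0.15/0.11 = 3.168
Contaminant velocity v_c = v/R = 0.6127/3.168 = 0.1934 m/d
t = L/v_c = 149/0.1934 = 770.5 d

771 days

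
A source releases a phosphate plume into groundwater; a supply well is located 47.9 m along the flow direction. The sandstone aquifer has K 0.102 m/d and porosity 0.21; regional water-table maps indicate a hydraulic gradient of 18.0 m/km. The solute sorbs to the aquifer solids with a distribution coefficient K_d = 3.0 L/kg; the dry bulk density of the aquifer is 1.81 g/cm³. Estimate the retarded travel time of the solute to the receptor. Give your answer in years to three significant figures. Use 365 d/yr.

Darcy flux q = K·i = 0.102 × 0.018 = 0.001836 m/d
Seepage velocity v = q / n = 0.001836 / 0.21 = 0.008743 m/d
Retardation R = 1 + ρ_b·K_d/n = 1 + 1.81×3.0/0.21 = 26.86
Contaminant velocity v_c = v/R = 0.008743/26.86 = 3.255e-4 m/d
t = L/v_c = 47.9/3.255e-4 = 147100 d
   = 147100/365 = 403 yr

403 years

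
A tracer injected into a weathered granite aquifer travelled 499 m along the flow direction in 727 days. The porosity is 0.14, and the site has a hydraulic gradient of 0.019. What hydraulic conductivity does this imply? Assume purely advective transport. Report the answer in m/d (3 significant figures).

v = L / t = 499 / 727 = 0.6864 m/d
K = v · n / i = 0.6864 × 0.14 / 0.019 = 5.06 m/d

5.06 m/d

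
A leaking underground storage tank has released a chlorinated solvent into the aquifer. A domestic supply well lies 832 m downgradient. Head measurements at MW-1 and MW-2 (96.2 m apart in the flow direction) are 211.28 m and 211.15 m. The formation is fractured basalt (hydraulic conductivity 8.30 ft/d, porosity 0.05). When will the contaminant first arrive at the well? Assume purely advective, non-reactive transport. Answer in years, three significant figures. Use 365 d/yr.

Hydraulic gradient i = (211.28 − 211.15) / 96.2 = 0.13 / 96.2 = 0.001351
K = 8.30 ft/d × 0.3048 = 2.530 m/d
Specific discharge q = 2.530 × 0.001351 = 0.003419 m/d
Seepage velocity v = q / n = 0.003419 / 0.05 = 0.06837 m/d
t = L / v = 832 / 0.06837 = 12170 d
   = 12170 / 365 = 33.3 yr

33.3 years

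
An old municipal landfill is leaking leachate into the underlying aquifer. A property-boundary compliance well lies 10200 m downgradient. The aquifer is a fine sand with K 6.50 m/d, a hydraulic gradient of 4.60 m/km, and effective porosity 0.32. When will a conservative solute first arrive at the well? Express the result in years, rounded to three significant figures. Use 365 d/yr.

299 years

Darcy flux q = K·i = 6.50 × 0.0046 = 0.02990 m/d
Seepage velocity v = q / n = 0.02990 / 0.32 = 0.09344 m/d
t = L / v = 10200 / 0.09344 = 109200 d
   = 109200 / 365 = 299 yr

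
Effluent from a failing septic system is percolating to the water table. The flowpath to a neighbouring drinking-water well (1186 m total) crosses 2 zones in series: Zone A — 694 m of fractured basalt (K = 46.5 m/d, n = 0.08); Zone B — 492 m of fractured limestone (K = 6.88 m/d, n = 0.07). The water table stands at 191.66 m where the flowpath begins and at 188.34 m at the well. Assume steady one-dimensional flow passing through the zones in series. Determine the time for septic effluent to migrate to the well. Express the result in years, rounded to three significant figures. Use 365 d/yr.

6.42 years

Total head drop ΔH = 191.66 − 188.34 = 3.32 m
Steady 1-D flow in series ⇒ the Darcy flux q is identical in every zone and the zone head losses add (resistances L/K in series).
Σ(L/K) = 694/46.5 + 492/6.88 = 14.92 + 71.51 = 86.44 d
q = ΔH / Σ(L/K) = 3.32 / 86.44 = 0.03841 m/d (same in every zone)
Zone A: v = q/n = 0.03841/0.08 = 0.4801 m/d → t_A = 694/0.4801 = 1445 d
Zone B: v = q/n = 0.03841/0.07 = 0.5487 m/d → t_B = 492/0.5487 = 896.6 d
Total t = 1445 + 896.6 = 2342 d
   = 2342 / 365 = 6.42 yr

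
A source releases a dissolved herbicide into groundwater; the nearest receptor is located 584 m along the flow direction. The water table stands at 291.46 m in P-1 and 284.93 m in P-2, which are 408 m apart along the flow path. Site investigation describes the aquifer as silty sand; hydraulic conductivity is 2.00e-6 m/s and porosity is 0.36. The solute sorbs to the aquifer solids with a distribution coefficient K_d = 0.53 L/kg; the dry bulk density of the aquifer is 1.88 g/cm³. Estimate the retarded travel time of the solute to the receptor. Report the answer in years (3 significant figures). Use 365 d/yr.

Hydraulic gradient i = (291.46 − 284.93) / 408 = 6.53 / 408 = 0.01600
K = 2.00e-6 m/s × 86400 s/d = 0.1728 m/d
Specific discharge q = 0.1728 × 0.01600 = 0.002766 m/d
Average linear velocity = 0.002766 / 0.36 = 0.007682 m/d
Retardation R = 1 + ρ_b·K_d/n = 1 + 1.88×0.53/0.36 = 3.768
Contaminant velocity v_c = v/R = 0.007682/3.768 = 0.002039 m/d
t = L/v_c = 584/0.002039 = 286400 d
   = 286400/365 = 785 yr

785 years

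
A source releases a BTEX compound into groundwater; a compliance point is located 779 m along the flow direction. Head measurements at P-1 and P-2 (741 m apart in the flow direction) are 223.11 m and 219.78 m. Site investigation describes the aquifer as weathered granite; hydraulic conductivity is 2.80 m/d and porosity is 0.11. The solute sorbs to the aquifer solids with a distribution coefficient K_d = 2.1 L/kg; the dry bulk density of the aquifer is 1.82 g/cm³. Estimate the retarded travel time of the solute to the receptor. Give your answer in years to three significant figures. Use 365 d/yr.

Hydraulic gradient i = (223.11 − 219.78) / 741 = 3.33 / 741 = 0.004494
Darcy flux q = K·i = 2.80 × 0.004494 = 0.01258 m/d
v_s = q/n_e = 0.01258/0.11 = 0.1144 m/d
Retardation R = 1 + ρ_b·K_d/n = 1 + 1.82×2.1/0.11 = 35.75
Contaminant velocity v_c = v/R = 0.1144/35.75 = 0.003200 m/d
t = L/v_c = 779/0.003200 = 243400 d
   = 243400/365 = 667 yr

667 years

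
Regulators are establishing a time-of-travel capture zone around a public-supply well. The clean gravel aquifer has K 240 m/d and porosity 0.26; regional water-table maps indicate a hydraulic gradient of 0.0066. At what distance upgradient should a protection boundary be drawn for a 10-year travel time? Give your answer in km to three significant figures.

22.2 km

Specific discharge q = 240 × 0.0066 = 1.584 m/d
v_s = q/n_e = 1.584/0.26 = 6.092 m/d
T = 10 yr × 365 = 3650 d
L = v × T = 6.092 × 3650 = 22240 m
   = 22.2 km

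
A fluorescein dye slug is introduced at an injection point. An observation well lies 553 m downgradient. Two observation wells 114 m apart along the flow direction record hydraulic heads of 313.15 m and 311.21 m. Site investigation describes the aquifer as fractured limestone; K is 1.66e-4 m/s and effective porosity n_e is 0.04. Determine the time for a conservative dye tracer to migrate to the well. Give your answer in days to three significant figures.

Hydraulic gradient i = (313.15 − 311.21) / 114 = 1.94 / 114 = 0.01702
K = 1.66e-4 m/s × 86400 s/d = 14.34 m/d
q = Ki = 14.34 × 0.01702 = 0.2441 m/d
Seepage velocity v = q / n = 0.2441 / 0.04 = 6.102 m/d
t = L / v = 553 / 6.102 = 90.63 d

90.6 days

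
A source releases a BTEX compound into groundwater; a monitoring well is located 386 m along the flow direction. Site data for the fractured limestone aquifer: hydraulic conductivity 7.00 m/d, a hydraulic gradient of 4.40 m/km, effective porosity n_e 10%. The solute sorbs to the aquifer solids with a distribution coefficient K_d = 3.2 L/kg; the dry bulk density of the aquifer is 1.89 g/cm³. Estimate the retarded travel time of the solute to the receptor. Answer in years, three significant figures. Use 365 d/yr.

Specific discharge q = 7.00 × 0.0044 = 0.03080 m/d
v = Ki/n = 7.00·0.0044/0.10 = 0.3080 m/d
Retardation R = 1 + ρ_b·K_d/n = 1 + 1.89×3.2/0.10 = 61.48
Contaminant velocity v_c = v/R = 0.3080/61.48 = 0.005010 m/d
t = L/v_c = 386/0.005010 = 77050 d
   = 77050/365 = 211 yr

211 years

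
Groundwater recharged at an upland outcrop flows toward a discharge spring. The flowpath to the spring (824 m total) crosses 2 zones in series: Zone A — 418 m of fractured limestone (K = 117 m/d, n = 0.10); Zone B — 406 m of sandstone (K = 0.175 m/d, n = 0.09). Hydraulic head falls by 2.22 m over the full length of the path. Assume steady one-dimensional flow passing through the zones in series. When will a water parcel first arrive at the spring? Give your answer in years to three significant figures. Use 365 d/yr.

225 years

Continuity: the same q passes through each zone, so ΔH = q·Σ(L_j/K_j) — the zones act as resistances in series.
Σ(L/K) = 418/117 + 406/0.175 = 3.573 + 2320 = 2324 d
q = ΔH / Σ(L/K) = 2.22 / 2324 = 9.554e-4 m/d (same in every zone)
Zone A: v = q/n = 9.554e-4/0.10 = 0.009554 m/d → t_A = 418/0.009554 = 43750 d
Zone B: v = q/n = 9.554e-4/0.09 = 0.01062 m/d → t_B = 406/0.01062 = 38240 d
Total t = 43750 + 38240 = 81990 d
   = 81990 / 365 = 225 yr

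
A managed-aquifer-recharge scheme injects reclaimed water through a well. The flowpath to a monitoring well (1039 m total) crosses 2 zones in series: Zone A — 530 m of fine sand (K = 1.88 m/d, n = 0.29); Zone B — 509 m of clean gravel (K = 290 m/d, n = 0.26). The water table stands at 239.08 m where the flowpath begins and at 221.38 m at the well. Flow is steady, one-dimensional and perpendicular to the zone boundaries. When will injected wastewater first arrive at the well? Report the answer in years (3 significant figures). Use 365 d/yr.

Total head drop ΔH = 239.08 − 221.38 = 17.70 m
Continuity: the same q passes through each zone, so ΔH = q·Σ(L_j/K_j) — the zones act as resistances in series.
Σ(L/K) = 530/1.88 + 509/290 = 281.9 + 1.755 = 283.7 d
q = ΔH / Σ(L/K) = 17.70 / 283.7 = 0.06240 m/d (same in every zone)
Zone A: v = q/n = 0.06240/0.29 = 0.2152 m/d → t_A = 530/0.2152 = 2463 d
Zone B: v = q/n = 0.06240/0.26 = 0.2400 m/d → t_B = 509/0.2400 = 2121 d
Total t = 2463 + 2121 = 4584 d
   = 4584 / 365 = 12.6 yr

12.6 years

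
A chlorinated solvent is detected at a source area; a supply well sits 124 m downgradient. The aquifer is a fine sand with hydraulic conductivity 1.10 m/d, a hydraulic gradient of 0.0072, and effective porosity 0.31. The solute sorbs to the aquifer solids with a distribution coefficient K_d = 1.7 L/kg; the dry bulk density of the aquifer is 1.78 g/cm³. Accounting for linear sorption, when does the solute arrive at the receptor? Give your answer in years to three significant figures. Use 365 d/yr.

Specific discharge q = 1.10 × 0.0072 = 0.007920 m/d
Seepage velocity v = q / n = 0.007920 / 0.31 = 0.02555 m/d
Retardation R = 1 + ρ_b·K_d/n = 1 + 1.78×1.7/0.31 = 10.76
Contaminant velocity v_c = v/R = 0.02555/10.76 = 0.002374 m/d
t = L/v_c = 124/0.002374 = 52230 d
   = 52230/365 = 143 yr

143 years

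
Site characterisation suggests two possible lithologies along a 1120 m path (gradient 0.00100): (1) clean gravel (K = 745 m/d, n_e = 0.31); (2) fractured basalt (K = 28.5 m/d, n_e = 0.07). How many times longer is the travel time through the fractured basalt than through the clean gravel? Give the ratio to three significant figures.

Unit 1 (clean gravel): v = 745×0.0010/0.31 = 2.403 m/d, t = 1120/2.403 = 466.0 d
Unit 2 (fractured basalt): v = 28.5×0.0010/0.07 = 0.4071 m/d, t = 1120/0.4071 = 2751 d
t(fractured basalt) / t(clean gravel) = 2751/466.0 = 5.90

5.90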